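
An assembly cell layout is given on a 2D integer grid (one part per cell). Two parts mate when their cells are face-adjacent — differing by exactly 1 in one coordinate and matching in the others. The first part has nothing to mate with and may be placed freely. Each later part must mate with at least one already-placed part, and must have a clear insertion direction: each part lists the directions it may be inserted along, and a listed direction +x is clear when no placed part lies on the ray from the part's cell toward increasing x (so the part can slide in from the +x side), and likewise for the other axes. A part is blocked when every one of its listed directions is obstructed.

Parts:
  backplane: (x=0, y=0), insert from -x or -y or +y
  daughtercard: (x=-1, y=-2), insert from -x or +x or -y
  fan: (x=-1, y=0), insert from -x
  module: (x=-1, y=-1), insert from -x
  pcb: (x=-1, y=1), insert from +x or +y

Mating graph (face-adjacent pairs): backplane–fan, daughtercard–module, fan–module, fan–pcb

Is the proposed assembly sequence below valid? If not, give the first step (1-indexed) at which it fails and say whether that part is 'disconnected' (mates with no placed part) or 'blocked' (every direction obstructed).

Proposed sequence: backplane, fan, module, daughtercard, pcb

1. backplane@(0, 0) [-x clear] — {backplane}
2. fan@(-1, 0) [-x clear] — {backplane, fan}
3. module@(-1, -1) [-x clear] — {backplane, fan, module}
4. daughtercard@(-1, -2) [-x clear] — {backplane, daughtercard, fan, module}
5. pcb@(-1, 1) [+x clear] — {backplane, daughtercard, fan, module, pcb}

Valid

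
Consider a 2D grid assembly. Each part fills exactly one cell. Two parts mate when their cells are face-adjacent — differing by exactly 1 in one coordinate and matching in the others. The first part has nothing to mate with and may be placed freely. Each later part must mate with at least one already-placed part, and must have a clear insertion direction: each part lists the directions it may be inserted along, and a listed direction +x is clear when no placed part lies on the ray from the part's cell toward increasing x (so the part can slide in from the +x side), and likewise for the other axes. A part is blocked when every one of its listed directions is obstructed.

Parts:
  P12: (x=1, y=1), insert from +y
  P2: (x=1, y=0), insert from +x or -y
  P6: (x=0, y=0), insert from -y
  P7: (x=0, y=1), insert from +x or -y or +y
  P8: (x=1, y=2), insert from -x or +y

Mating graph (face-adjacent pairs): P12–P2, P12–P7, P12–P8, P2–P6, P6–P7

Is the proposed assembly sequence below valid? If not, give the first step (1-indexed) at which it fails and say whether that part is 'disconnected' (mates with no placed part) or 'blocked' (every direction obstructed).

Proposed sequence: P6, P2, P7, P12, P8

Valid

1. P6@(0, 0) [-y clear] — {P6}
2. P2@(1, 0) [+x clear] — {P2, P6}
3. P7@(0, 1) [+x clear] — {P2, P6, P7}
4. P12@(1, 1) [+y clear] — {P12, P2, P6, P7}
5. P8@(1, 2) [-x clear] — {P12, P2, P6, P7, P8}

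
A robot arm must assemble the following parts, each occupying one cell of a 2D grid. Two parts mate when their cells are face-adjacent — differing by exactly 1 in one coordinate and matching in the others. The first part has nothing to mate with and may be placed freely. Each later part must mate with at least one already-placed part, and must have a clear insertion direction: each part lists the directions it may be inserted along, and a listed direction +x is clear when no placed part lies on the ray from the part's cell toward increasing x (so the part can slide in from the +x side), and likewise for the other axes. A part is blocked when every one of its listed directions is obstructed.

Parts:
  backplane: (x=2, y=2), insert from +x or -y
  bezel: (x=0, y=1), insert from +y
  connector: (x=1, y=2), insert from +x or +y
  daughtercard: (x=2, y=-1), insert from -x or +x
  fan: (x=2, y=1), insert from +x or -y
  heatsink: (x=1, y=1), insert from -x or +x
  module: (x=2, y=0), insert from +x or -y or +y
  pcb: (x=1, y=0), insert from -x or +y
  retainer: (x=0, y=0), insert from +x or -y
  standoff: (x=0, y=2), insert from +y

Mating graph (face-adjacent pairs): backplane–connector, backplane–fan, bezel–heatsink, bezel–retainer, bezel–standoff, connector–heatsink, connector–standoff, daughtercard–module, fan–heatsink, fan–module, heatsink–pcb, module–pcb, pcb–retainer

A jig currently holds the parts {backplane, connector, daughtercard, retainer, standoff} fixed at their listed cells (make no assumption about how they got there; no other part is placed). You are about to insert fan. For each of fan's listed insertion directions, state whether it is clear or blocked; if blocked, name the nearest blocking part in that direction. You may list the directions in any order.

+x: clear; -y: blocked by daughtercard

+x: ray from fan(2, 1) has no placed part ⇒ clear
-y: nearest on ray is daughtercard@(2, -1) ⇒ blocked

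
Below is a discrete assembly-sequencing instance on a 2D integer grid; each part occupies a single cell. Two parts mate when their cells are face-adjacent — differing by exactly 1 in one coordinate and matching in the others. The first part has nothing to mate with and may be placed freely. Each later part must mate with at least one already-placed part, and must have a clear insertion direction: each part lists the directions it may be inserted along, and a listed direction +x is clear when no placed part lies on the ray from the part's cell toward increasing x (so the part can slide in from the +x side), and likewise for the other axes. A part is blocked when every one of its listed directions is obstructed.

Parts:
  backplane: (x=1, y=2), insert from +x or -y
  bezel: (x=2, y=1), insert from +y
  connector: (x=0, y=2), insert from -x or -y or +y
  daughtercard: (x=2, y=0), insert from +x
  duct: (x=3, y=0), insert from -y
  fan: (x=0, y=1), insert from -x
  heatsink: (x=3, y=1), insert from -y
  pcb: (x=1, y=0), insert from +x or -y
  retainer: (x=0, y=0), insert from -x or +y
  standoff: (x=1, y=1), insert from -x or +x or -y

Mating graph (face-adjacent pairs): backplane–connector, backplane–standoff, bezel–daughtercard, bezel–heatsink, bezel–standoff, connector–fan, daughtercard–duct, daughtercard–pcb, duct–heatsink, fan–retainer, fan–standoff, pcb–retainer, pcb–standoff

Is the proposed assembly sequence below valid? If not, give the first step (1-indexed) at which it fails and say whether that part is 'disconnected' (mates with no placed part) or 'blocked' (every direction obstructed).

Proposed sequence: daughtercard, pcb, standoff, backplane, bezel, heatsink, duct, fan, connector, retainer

Valid

1. daughtercard@(2, 0) [+x clear] — {daughtercard}
2. pcb@(1, 0) [-y clear] — {daughtercard, pcb}
3. standoff@(1, 1) [-x clear] — {daughtercard, pcb, standoff}
4. backplane@(1, 2) [+x clear] — {backplane, daughtercard, pcb, standoff}
5. bezel@(2, 1) [+y clear] — {backplane, bezel, daughtercard, pcb, standoff}
6. heatsink@(3, 1) [-y clear] — {backplane, bezel, daughtercard, heatsink, pcb, standoff}
7. duct@(3, 0) [-y clear] — {backplane, bezel, daughtercard, duct, heatsink, pcb, standoff}
8. fan@(0, 1) [-x clear] — {backplane, bezel, daughtercard, duct, fan, heatsink, pcb, standoff}
9. connector@(0, 2) [-x clear] — {backplane, bezel, connector, daughtercard, duct, fan, heatsink, pcb, standoff}
10. retainer@(0, 0) [-x clear] — {backplane, bezel, connector, daughtercard, duct, fan, heatsink, pcb, retainer, standoff}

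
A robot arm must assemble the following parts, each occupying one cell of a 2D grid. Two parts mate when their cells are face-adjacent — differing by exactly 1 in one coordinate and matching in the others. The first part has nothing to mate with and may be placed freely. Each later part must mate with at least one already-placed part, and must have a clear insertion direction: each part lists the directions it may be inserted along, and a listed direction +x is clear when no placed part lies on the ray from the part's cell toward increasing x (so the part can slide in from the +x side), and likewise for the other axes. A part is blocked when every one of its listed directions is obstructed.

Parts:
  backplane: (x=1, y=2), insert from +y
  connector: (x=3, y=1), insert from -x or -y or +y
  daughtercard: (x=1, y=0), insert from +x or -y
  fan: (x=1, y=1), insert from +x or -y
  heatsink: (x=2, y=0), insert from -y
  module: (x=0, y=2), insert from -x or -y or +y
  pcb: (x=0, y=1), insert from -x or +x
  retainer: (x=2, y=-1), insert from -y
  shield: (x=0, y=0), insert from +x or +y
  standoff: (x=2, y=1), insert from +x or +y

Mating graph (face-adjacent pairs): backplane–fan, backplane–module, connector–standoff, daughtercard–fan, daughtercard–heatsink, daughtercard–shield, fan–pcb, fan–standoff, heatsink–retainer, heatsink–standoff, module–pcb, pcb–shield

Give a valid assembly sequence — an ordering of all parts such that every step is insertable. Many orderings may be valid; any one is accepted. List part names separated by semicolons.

1. standoff@(2, 1) [+x clear] — {standoff}
2. fan@(1, 1) [-y clear] — {fan, standoff}
3. pcb@(0, 1) [-x clear] — {fan, pcb, standoff}
4. module@(0, 2) [-x clear] — {fan, module, pcb, standoff}
5. shield@(0, 0) [+x clear] — {fan, module, pcb, shield, standoff}
6. heatsink@(2, 0) [-y clear] — {fan, heatsink, module, pcb, shield, standoff}
7. retainer@(2, -1) [-y clear] — {fan, heatsink, module, pcb, retainer, shield, standoff}
8. connector@(3, 1) [-y clear] — {connector, fan, heatsink, module, pcb, retainer, shield, standoff}
9. backplane@(1, 2) [+y clear] — {backplane, connector, fan, heatsink, module, pcb, retainer, shield, standoff}
10. daughtercard@(1, 0) [-y clear] — {backplane, connector, daughtercard, fan, heatsink, module, pcb, retainer, shield, standoff}

standoff; fan; pcb; module; shield; heatsink; retainer; connector; backplane; daughtercard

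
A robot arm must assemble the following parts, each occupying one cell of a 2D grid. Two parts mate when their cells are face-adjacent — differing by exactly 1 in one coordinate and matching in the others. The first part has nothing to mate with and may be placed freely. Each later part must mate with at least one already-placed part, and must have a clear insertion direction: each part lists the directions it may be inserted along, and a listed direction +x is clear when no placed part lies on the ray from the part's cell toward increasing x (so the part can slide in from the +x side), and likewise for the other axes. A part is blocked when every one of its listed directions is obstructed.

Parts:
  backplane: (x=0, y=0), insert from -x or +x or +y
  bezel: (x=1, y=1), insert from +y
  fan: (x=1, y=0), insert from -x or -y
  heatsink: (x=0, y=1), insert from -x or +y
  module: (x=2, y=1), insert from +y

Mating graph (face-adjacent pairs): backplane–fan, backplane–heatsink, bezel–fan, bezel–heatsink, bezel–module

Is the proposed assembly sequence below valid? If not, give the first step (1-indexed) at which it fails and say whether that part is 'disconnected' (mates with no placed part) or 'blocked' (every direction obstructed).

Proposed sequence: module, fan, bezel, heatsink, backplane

Invalid at step 2 (disconnected)

1. module@(2, 1) [+y clear] — {module}
2. fan@(1, 0) — no placed neighbour ⇒ disconnected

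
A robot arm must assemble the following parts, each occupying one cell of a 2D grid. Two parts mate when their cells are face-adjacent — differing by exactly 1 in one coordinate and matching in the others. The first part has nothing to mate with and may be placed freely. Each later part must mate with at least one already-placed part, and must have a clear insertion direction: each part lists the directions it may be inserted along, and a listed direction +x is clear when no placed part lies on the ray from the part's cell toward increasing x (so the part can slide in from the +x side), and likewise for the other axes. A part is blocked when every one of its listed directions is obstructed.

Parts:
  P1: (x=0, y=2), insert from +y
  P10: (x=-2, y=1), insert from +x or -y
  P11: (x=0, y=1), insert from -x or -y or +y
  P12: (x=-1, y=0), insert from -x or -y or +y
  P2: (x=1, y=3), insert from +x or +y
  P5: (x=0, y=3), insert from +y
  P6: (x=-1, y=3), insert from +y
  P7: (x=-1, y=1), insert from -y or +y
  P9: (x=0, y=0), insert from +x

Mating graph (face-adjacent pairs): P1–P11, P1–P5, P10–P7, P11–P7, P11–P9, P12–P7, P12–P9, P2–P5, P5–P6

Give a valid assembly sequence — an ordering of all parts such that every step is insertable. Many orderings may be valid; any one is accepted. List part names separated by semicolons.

P11; P7; P10; P12; P9; P1; P5; P2; P6

1. P11@(0, 1) [-x clear] — {P11}
2. P7@(-1, 1) [-y clear] — {P11, P7}
3. P10@(-2, 1) [-y clear] — {P10, P11, P7}
4. P12@(-1, 0) [-x clear] — {P10, P11, P12, P7}
5. P9@(0, 0) [+x clear] — {P10, P11, P12, P7, P9}
6. P1@(0, 2) [+y clear] — {P1, P10, P11, P12, P7, P9}
7. P5@(0, 3) [+y clear] — {P1, P10, P11, P12, P5, P7, P9}
8. P2@(1, 3) [+x clear] — {P1, P10, P11, P12, P2, P5, P7, P9}
9. P6@(-1, 3) [+y clear] — {P1, P10, P11, P12, P2, P5, P6, P7, P9}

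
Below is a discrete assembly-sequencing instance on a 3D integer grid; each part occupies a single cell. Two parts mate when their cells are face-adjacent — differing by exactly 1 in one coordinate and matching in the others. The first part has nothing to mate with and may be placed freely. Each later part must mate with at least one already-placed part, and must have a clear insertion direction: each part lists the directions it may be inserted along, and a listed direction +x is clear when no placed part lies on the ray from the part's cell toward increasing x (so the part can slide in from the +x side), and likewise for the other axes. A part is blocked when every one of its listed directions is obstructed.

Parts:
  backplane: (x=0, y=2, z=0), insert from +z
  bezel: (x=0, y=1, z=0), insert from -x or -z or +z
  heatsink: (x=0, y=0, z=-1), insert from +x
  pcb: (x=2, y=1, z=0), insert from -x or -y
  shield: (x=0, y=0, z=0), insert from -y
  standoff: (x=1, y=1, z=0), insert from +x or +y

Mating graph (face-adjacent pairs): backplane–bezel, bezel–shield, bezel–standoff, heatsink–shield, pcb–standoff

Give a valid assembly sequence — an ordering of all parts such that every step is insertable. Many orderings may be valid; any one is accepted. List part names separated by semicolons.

1. pcb@(2, 1, 0) [-x clear] — {pcb}
2. standoff@(1, 1, 0) [+y clear] — {pcb, standoff}
3. bezel@(0, 1, 0) [-x clear] — {bezel, pcb, standoff}
4. backplane@(0, 2, 0) [+z clear] — {backplane, bezel, pcb, standoff}
5. shield@(0, 0, 0) [-y clear] — {backplane, bezel, pcb, shield, standoff}
6. heatsink@(0, 0, -1) [+x clear] — {backplane, bezel, heatsink, pcb, shield, standoff}

pcb; standoff; bezel; backplane; shield; heatsink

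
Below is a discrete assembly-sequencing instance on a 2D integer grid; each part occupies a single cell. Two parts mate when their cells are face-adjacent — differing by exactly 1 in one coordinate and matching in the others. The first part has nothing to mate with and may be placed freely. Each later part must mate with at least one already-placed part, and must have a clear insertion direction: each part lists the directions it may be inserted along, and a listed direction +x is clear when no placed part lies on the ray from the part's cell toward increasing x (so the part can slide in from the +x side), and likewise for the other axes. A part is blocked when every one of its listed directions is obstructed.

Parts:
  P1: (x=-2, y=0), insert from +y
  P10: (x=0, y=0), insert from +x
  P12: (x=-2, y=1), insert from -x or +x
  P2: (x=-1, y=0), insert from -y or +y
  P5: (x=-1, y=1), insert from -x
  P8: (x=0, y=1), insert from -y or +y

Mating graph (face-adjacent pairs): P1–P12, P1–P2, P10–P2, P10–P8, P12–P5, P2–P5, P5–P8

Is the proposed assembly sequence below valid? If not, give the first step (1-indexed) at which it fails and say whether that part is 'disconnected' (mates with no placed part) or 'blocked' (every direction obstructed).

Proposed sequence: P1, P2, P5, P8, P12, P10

Valid

1. P1@(-2, 0) [+y clear] — {P1}
2. P2@(-1, 0) [-y clear] — {P1, P2}
3. P5@(-1, 1) [-x clear] — {P1, P2, P5}
4. P8@(0, 1) [-y clear] — {P1, P2, P5, P8}
5. P12@(-2, 1) [-x clear] — {P1, P12, P2, P5, P8}
6. P10@(0, 0) [+x clear] — {P1, P10, P12, P2, P5, P8}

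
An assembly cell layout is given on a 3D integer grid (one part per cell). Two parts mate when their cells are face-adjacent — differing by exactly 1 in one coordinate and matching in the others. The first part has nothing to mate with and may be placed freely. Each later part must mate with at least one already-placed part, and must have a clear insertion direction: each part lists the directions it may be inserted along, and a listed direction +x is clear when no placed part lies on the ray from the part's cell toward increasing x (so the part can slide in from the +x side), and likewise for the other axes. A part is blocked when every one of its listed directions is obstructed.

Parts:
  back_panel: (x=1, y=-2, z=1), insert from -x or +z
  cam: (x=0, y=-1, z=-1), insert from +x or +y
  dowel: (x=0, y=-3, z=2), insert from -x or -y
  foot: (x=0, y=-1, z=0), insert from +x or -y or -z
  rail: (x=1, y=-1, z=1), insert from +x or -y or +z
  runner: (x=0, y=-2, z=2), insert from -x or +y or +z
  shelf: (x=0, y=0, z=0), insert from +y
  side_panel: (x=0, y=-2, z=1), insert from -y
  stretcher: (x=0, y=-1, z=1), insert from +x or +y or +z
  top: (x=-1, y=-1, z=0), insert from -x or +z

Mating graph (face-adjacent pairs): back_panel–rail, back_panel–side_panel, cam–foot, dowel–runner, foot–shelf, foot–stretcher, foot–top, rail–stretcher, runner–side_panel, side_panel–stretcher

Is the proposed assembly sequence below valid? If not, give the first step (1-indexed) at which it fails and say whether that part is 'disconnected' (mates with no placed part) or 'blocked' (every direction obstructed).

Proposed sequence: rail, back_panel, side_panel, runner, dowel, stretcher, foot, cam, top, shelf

1. rail@(1, -1, 1) [+x clear] — {rail}
2. back_panel@(1, -2, 1) [-x clear] — {back_panel, rail}
3. side_panel@(0, -2, 1) [-y clear] — {back_panel, rail, side_panel}
4. runner@(0, -2, 2) [-x clear] — {back_panel, rail, runner, side_panel}
5. dowel@(0, -3, 2) [-x clear] — {back_panel, dowel, rail, runner, side_panel}
6. stretcher@(0, -1, 1) [+y clear] — {back_panel, dowel, rail, runner, side_panel, stretcher}
7. foot@(0, -1, 0) [+x clear] — {back_panel, dowel, foot, rail, runner, side_panel, stretcher}
8. cam@(0, -1, -1) [+x clear] — {back_panel, cam, dowel, foot, rail, runner, side_panel, stretcher}
9. top@(-1, -1, 0) [-x clear] — {back_panel, cam, dowel, foot, rail, runner, side_panel, stretcher, top}
10. shelf@(0, 0, 0) [+y clear] — {back_panel, cam, dowel, foot, rail, runner, shelf, side_panel, stretcher, top}

Valid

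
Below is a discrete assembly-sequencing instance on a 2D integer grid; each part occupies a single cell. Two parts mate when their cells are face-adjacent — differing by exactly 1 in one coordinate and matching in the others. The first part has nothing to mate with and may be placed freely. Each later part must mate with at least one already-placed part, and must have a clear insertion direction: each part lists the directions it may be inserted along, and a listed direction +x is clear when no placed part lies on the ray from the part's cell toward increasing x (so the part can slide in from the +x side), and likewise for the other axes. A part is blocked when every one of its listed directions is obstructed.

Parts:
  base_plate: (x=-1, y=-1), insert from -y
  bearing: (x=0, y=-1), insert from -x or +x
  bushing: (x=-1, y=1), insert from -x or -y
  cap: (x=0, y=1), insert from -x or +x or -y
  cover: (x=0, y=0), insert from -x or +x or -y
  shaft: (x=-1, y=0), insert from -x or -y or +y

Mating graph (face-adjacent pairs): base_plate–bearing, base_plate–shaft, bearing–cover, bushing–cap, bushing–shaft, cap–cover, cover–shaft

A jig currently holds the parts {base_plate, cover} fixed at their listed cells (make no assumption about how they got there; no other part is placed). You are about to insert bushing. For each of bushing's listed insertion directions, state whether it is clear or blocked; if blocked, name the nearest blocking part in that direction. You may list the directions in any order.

-x: clear; -y: blocked by base_plate

-x: ray from bushing(-1, 1) has no placed part ⇒ clear
-y: nearest on ray is base_plate@(-1, -1) ⇒ blocked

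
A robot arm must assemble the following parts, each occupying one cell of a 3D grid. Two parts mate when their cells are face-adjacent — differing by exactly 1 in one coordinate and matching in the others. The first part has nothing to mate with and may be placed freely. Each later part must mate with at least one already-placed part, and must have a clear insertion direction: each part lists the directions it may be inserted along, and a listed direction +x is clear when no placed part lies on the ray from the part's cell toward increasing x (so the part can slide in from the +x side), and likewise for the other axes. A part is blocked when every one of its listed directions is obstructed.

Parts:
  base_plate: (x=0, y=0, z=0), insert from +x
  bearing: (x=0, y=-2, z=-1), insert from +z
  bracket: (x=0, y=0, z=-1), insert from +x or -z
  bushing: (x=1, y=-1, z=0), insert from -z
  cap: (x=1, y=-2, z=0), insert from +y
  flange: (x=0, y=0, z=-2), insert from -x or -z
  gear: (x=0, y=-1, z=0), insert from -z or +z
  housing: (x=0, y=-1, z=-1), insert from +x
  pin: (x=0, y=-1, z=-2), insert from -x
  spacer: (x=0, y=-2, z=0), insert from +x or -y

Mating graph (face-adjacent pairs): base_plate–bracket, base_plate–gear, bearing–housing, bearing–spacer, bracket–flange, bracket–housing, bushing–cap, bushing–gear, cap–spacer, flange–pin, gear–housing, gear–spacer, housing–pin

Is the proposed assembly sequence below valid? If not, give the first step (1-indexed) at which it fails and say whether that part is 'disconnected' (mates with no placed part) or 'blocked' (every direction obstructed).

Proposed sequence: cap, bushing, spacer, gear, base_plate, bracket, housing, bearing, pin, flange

Invalid at step 8 (blocked)

1. cap@(1, -2, 0) [+y clear] — {cap}
2. bushing@(1, -1, 0) [-z clear] — {bushing, cap}
3. spacer@(0, -2, 0) [-y clear] — {bushing, cap, spacer}
4. gear@(0, -1, 0) [-z clear] — {bushing, cap, gear, spacer}
5. base_plate@(0, 0, 0) [+x clear] — {base_plate, bushing, cap, gear, spacer}
6. bracket@(0, 0, -1) [+x clear] — {base_plate, bracket, bushing, cap, gear, spacer}
7. housing@(0, -1, -1) [+x clear] — {base_plate, bracket, bushing, cap, gear, housing, spacer}
8. bearing@(0, -2, -1) — +z all obstructed ⇒ blocked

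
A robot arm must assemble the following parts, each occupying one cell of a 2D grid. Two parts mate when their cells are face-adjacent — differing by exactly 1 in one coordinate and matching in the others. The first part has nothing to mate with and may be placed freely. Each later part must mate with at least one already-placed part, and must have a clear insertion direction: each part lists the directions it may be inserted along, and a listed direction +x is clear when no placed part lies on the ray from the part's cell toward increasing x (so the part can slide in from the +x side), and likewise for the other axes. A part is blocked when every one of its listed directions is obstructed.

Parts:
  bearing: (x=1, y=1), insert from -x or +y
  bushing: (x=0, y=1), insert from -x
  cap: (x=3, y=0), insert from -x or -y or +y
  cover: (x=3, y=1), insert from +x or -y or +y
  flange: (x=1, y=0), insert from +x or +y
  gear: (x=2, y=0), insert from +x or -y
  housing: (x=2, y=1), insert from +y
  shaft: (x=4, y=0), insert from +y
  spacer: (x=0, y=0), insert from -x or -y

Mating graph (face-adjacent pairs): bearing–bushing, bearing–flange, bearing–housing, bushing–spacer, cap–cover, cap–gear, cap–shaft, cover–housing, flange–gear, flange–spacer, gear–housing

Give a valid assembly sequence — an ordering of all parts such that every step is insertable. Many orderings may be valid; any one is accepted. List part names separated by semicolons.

1. cover@(3, 1) [+x clear] — {cover}
2. housing@(2, 1) [+y clear] — {cover, housing}
3. bearing@(1, 1) [-x clear] — {bearing, cover, housing}
4. flange@(1, 0) [+x clear] — {bearing, cover, flange, housing}
5. cap@(3, 0) [-y clear] — {bearing, cap, cover, flange, housing}
6. shaft@(4, 0) [+y clear] — {bearing, cap, cover, flange, housing, shaft}
7. spacer@(0, 0) [-x clear] — {bearing, cap, cover, flange, housing, shaft, spacer}
8. gear@(2, 0) [-y clear] — {bearing, cap, cover, flange, gear, housing, shaft, spacer}
9. bushing@(0, 1) [-x clear] — {bearing, bushing, cap, cover, flange, gear, housing, shaft, spacer}

cover; housing; bearing; flange; cap; shaft; spacer; gear; bushing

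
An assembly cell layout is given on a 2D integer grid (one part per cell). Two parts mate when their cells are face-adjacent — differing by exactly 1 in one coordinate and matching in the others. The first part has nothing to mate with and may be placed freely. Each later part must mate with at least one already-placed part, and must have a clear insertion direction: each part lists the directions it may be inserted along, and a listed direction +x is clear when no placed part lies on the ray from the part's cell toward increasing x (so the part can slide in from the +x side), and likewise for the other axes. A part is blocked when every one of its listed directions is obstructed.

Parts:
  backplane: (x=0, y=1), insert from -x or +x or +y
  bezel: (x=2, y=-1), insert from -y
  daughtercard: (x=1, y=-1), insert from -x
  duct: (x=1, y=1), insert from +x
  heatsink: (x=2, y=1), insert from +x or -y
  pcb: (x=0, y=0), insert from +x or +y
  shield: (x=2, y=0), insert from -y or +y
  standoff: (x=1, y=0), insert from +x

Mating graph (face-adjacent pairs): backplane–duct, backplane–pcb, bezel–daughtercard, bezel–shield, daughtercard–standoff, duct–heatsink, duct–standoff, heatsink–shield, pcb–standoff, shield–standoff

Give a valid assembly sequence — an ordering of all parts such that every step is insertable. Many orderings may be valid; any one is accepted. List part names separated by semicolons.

1. daughtercard@(1, -1) [-x clear] — {daughtercard}
2. standoff@(1, 0) [+x clear] — {daughtercard, standoff}
3. shield@(2, 0) [-y clear] — {daughtercard, shield, standoff}
4. bezel@(2, -1) [-y clear] — {bezel, daughtercard, shield, standoff}
5. pcb@(0, 0) [+y clear] — {bezel, daughtercard, pcb, shield, standoff}
6. backplane@(0, 1) [-x clear] — {backplane, bezel, daughtercard, pcb, shield, standoff}
7. duct@(1, 1) [+x clear] — {backplane, bezel, daughtercard, duct, pcb, shield, standoff}
8. heatsink@(2, 1) [+x clear] — {backplane, bezel, daughtercard, duct, heatsink, pcb, shield, standoff}

daughtercard; standoff; shield; bezel; pcb; backplane; duct; heatsink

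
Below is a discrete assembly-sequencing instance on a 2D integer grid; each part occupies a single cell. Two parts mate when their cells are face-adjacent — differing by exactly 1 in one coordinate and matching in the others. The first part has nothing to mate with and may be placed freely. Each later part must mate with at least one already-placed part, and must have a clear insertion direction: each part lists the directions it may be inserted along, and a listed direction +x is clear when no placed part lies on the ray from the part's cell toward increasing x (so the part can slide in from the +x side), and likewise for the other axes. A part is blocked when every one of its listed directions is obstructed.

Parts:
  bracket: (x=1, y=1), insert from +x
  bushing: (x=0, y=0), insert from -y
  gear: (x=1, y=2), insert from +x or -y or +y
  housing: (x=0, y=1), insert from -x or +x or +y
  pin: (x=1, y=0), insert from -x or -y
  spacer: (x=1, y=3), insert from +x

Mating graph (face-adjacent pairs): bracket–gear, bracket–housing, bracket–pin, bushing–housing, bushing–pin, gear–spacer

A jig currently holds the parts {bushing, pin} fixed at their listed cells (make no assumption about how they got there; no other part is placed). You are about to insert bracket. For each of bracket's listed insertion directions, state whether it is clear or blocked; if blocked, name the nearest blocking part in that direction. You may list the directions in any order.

+x: ray from bracket(1, 1) has no placed part ⇒ clear

+x: clear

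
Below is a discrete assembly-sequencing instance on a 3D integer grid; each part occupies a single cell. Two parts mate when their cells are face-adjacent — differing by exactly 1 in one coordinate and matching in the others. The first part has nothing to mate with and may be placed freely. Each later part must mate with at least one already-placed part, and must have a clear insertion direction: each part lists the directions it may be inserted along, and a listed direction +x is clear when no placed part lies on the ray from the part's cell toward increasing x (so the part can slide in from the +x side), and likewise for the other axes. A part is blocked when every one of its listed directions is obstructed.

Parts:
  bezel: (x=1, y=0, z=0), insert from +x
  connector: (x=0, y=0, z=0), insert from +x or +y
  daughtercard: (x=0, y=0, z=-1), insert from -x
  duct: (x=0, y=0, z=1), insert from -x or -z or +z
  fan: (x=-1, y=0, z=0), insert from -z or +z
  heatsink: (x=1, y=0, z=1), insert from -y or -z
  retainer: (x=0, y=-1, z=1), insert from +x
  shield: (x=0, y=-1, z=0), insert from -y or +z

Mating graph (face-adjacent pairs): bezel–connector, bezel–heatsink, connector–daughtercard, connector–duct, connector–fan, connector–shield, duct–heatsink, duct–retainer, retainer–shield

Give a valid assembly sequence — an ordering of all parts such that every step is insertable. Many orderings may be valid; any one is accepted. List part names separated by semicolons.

1. connector@(0, 0, 0) [+x clear] — {connector}
2. duct@(0, 0, 1) [-x clear] — {connector, duct}
3. bezel@(1, 0, 0) [+x clear] — {bezel, connector, duct}
4. fan@(-1, 0, 0) [-z clear] — {bezel, connector, duct, fan}
5. daughtercard@(0, 0, -1) [-x clear] — {bezel, connector, daughtercard, duct, fan}
6. heatsink@(1, 0, 1) [-y clear] — {bezel, connector, daughtercard, duct, fan, heatsink}
7. retainer@(0, -1, 1) [+x clear] — {bezel, connector, daughtercard, duct, fan, heatsink, retainer}
8. shield@(0, -1, 0) [-y clear] — {bezel, connector, daughtercard, duct, fan, heatsink, retainer, shield}

connector; duct; bezel; fan; daughtercard; heatsink; retainer; shield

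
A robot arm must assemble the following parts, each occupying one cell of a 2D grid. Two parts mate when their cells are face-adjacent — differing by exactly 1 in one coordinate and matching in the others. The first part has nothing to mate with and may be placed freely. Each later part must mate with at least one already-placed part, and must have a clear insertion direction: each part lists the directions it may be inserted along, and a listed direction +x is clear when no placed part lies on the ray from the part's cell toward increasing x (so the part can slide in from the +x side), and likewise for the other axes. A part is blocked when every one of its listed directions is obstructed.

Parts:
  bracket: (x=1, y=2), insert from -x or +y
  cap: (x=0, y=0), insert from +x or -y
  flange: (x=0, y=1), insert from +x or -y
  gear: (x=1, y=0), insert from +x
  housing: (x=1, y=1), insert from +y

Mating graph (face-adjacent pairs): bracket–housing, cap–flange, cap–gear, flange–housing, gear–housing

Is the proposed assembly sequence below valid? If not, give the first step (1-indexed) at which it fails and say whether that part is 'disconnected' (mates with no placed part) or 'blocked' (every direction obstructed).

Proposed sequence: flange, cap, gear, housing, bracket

1. flange@(0, 1) [+x clear] — {flange}
2. cap@(0, 0) [+x clear] — {cap, flange}
3. gear@(1, 0) [+x clear] — {cap, flange, gear}
4. housing@(1, 1) [+y clear] — {cap, flange, gear, housing}
5. bracket@(1, 2) [-x clear] — {bracket, cap, flange, gear, housing}

Valid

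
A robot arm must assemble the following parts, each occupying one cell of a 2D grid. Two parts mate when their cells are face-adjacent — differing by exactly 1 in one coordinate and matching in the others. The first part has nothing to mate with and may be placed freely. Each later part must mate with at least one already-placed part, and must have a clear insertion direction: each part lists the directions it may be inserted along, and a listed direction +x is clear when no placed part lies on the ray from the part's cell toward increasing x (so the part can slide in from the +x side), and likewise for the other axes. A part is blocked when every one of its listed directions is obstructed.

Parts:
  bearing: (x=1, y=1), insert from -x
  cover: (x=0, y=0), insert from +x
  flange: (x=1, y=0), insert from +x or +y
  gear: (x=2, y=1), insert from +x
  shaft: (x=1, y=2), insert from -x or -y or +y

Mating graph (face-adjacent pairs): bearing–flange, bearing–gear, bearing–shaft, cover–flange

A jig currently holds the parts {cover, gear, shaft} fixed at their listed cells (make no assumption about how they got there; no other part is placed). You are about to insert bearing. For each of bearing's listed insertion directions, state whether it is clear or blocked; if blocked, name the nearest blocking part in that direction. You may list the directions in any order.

-x: ray from bearing(1, 1) has no placed part ⇒ clear

-x: clear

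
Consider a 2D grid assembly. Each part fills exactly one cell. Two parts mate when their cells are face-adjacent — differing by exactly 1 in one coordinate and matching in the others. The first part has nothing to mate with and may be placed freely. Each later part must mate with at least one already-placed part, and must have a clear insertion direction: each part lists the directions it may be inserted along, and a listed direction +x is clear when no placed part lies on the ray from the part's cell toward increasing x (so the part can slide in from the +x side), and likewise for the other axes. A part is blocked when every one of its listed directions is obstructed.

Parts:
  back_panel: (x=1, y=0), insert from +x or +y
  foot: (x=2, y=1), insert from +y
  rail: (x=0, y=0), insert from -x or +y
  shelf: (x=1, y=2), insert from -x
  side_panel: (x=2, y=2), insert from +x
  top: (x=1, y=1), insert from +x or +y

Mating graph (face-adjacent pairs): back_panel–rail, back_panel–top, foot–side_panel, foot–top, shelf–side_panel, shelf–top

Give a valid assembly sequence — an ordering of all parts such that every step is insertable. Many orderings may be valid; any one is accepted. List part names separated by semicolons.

1. shelf@(1, 2) [-x clear] — {shelf}
2. top@(1, 1) [+x clear] — {shelf, top}
3. back_panel@(1, 0) [+x clear] — {back_panel, shelf, top}
4. rail@(0, 0) [-x clear] — {back_panel, rail, shelf, top}
5. foot@(2, 1) [+y clear] — {back_panel, foot, rail, shelf, top}
6. side_panel@(2, 2) [+x clear] — {back_panel, foot, rail, shelf, side_panel, top}

shelf; top; back_panel; rail; foot; side_panel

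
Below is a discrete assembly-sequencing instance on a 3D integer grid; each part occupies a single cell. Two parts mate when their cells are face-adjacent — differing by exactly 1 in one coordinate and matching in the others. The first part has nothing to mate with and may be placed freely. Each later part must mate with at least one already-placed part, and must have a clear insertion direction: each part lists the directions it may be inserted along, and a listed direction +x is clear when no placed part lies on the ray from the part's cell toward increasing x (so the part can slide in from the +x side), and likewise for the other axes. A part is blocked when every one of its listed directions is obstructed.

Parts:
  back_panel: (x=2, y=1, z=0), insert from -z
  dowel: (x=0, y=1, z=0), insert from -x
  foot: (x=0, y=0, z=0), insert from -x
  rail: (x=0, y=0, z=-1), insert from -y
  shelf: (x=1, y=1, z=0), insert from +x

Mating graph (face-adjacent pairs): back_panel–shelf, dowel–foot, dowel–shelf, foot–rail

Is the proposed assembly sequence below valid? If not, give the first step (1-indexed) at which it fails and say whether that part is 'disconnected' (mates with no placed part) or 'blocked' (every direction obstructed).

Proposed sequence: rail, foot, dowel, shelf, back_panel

1. rail@(0, 0, -1) [-y clear] — {rail}
2. foot@(0, 0, 0) [-x clear] — {foot, rail}
3. dowel@(0, 1, 0) [-x clear] — {dowel, foot, rail}
4. shelf@(1, 1, 0) [+x clear] — {dowel, foot, rail, shelf}
5. back_panel@(2, 1, 0) [-z clear] — {back_panel, dowel, foot, rail, shelf}

Valid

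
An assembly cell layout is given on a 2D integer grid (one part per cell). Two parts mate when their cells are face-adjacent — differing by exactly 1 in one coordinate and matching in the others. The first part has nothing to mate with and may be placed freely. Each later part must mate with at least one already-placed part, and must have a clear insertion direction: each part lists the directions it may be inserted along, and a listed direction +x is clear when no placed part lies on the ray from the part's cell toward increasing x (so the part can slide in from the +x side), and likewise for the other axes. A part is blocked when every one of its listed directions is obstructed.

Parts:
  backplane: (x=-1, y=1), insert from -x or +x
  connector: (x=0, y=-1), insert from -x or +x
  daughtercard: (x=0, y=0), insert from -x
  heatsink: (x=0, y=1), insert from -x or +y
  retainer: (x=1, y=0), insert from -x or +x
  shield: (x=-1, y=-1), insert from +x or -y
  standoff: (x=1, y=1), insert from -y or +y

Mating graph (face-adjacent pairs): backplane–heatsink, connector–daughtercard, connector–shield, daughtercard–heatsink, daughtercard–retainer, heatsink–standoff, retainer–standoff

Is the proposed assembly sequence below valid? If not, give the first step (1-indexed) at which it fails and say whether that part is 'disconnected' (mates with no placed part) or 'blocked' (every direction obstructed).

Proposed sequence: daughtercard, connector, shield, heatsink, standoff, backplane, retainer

Valid

1. daughtercard@(0, 0) [-x clear] — {daughtercard}
2. connector@(0, -1) [-x clear] — {connector, daughtercard}
3. shield@(-1, -1) [-y clear] — {connector, daughtercard, shield}
4. heatsink@(0, 1) [-x clear] — {connector, daughtercard, heatsink, shield}
5. standoff@(1, 1) [-y clear] — {connector, daughtercard, heatsink, shield, standoff}
6. backplane@(-1, 1) [-x clear] — {backplane, connector, daughtercard, heatsink, shield, standoff}
7. retainer@(1, 0) [+x clear] — {backplane, connector, daughtercard, heatsink, retainer, shield, standoff}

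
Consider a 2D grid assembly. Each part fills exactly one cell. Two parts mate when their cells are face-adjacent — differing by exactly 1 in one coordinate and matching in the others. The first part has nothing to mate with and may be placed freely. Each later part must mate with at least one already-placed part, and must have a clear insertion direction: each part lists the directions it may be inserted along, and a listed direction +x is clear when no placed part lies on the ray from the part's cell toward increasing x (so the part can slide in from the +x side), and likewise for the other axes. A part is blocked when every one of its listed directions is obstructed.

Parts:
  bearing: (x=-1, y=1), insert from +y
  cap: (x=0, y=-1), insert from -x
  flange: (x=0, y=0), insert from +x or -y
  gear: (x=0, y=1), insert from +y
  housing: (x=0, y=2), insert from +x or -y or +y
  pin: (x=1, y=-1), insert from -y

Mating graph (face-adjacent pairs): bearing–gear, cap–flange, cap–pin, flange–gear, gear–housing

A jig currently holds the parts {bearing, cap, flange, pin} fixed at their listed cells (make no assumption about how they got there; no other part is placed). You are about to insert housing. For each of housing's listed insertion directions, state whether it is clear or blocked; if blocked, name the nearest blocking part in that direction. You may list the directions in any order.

+x: ray from housing(0, 2) has no placed part ⇒ clear
-y: nearest on ray is flange@(0, 0) ⇒ blocked
+y: ray from housing(0, 2) has no placed part ⇒ clear

+x: clear; +y: clear; -y: blocked by flange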